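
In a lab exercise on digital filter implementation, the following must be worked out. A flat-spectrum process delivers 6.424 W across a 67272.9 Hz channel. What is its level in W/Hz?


Power spectral density:
PSD = P / BW
    = 6.424 / 67272.9
    = 9.549e-05 W/Hz

9.549e-05 W/Hz


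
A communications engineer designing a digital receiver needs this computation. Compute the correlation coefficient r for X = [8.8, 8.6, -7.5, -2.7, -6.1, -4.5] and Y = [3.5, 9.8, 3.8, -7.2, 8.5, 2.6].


Pearson correlation coefficient (population):
r = cov(X,Y) / (std(X) * std(Y))
Mean X = -0.5667, Mean Y = 3.5
Cov(X,Y) = 9.061667
Std(X) = 6.714081, Std(Y) = 5.478443
r = 0.2464

0.2464


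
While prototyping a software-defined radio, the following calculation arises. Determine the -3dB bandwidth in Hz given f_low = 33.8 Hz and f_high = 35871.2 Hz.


Bandwidth is the difference of -3dB frequencies:
BW = f_high - f_low
   = 35871.2 - 33.8
   = 35837.4 Hz

35837.4 Hz


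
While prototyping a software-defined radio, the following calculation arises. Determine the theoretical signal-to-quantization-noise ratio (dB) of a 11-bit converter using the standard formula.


Theoretical SNR for a full-scale sinusoid:
SNR = 6.02 * N + 1.76
    = 6.02 * 11 + 1.76
    = 66.22 + 1.76
    = 67.98 dB

67.98 dB


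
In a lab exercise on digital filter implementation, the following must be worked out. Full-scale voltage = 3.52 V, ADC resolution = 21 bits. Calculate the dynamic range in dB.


Dynamic range from full-scale to LSB:
V_min = V_max / 2^bits = 3.52 / 2^21
DR = 20 * log10(V_max / V_min)
   = 20 * log10(2^21)
   = 20 * 21 * log10(2)
   = 126.43 dB

126.43 dB


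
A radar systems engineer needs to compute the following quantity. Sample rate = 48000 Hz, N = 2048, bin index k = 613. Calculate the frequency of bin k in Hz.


Frequency of DFT bin k:
f_k = k * fs / N
    = 613 * 48000 / 2048
    = 29424000 / 2048
    = 14367.188 Hz

14367.188 Hz


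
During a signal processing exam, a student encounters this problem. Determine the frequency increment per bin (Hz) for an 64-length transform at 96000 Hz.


DFT frequency resolution:
df = fs / N
   = 96000 / 64
   = 1500.0 Hz

1500.0 Hz


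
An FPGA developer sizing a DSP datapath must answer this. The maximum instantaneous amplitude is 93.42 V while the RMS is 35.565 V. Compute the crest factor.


Crest factor is the ratio of peak to RMS:
CF = V_peak / V_rms
   = 93.42 / 35.565
   = 2.6267

2.6267


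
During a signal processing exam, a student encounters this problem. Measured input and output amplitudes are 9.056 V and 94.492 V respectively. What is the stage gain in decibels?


Voltage gain in dB:
G = 20 * log10(Vout / Vin)
  = 20 * log10(94.492 / 9.056)
  = 20 * log10(10.434187)
  = 20 * 1.018459
  = 20.37 dB

20.37 dB


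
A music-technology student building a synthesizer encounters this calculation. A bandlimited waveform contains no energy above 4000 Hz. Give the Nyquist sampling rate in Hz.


The Nyquist rate is twice the maximum frequency component.
fs_min = 2 * fmax
      = 2 * 4000
      = 8000 Hz

8000


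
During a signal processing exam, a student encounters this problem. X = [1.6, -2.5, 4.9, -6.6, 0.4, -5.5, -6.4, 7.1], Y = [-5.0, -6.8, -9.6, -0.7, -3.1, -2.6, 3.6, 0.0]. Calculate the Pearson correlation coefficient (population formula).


Pearson correlation coefficient (population):
r = cov(X,Y) / (std(X) * std(Y))
Mean X = -0.875, Mean Y = -3.025
Cov(X,Y) = -8.071875
Std(X) = 4.899426, Std(Y) = 3.873225
r = -0.4254

-0.4254


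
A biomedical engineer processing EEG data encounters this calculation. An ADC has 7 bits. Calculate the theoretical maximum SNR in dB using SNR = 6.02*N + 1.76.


Theoretical SNR for a full-scale sinusoid:
SNR = 6.02 * N + 1.76
    = 6.02 * 7 + 1.76
    = 42.14 + 1.76
    = 43.9 dB

43.9 dB


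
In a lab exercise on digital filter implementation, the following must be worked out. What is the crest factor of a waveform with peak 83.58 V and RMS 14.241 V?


Crest factor is the ratio of peak to RMS:
CF = V_peak / V_rms
   = 83.58 / 14.241
   = 5.869

5.869


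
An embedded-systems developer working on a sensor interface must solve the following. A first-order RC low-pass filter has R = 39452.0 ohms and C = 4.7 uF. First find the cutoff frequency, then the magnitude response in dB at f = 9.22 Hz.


Step 1 — cutoff frequency:
fc = 1 / (2*pi*R*C)
C = 4.7 uF = 4.7e-06 F
fc = 1 / (2*pi*39452.0*4.7e-06)
   = 0.858328 Hz

Step 2 — magnitude at f = 9.22 Hz:
|H(f)| = 1 / sqrt(1 + (f/fc)^2)
f/fc = 9.22 / 0.858328 = 10.741814
|H| = 1 / sqrt(1 + 115.386568) = 0.0926933
|H|_dB = 20*log10(0.0926933) = -20.66 dB

fc = 0.858328 Hz; |H(9.22 Hz)| = -20.66 dB


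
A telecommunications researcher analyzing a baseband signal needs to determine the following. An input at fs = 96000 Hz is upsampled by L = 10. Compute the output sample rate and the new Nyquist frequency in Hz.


Step 1 — output sample rate after interpolation by L:
fs_out = L * fs_in = 10 * 96000 = 960000 Hz

Step 2 — Nyquist frequency of the output stream:
f_Nyq = fs_out / 2 = 960000 / 2 = 480000.0 Hz

fs_out = 960000 Hz; f_Nyquist = 480000.0 Hz


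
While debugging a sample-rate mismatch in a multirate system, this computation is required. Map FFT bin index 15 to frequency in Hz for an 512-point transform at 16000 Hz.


Frequency of DFT bin k:
f_k = k * fs / N
    = 15 * 16000 / 512
    = 240000 / 512
    = 468.75 Hz

468.75 Hz


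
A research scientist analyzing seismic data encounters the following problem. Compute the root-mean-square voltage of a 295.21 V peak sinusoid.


RMS voltage for a sinusoidal waveform:
V_rms = V_peak / sqrt(2)
      = 295.21 / 1.414214
      = 208.745 V

208.745 V


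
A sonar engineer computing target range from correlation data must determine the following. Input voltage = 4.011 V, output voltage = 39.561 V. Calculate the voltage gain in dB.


Voltage gain in dB:
G = 20 * log10(Vout / Vin)
  = 20 * log10(39.561 / 4.011)
  = 20 * log10(9.863126)
  = 20 * 0.994015
  = 19.88 dB

19.88 dB


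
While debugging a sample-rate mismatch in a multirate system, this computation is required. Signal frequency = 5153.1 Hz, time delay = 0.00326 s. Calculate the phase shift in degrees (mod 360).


Phase shift from frequency and time delay:
phi = 360 * f * t_delay
    = 360 * 5153.1 * 0.00326
    = 6047.68 degrees
    mod 360 = 287.68 degrees

287.68 degrees


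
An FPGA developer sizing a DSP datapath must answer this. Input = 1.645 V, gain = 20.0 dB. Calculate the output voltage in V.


Output voltage from dB gain:
V_out = V_in * 10^(gain_dB / 20)
      = 1.645 * 10^(20.0 / 20)
      = 1.645 * 10.0
      = 16.45 V

16.45 V


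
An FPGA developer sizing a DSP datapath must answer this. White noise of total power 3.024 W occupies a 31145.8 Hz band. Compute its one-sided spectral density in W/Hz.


Power spectral density:
PSD = P / BW
    = 3.024 / 31145.8
    = 9.709e-05 W/Hz

9.709e-05 W/Hz


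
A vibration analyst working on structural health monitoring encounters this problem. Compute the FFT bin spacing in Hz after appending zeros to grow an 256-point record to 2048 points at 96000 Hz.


Frequency resolution after zero-padding:
N_padded = 256 * 8 = 2048
df = fs / N_padded
   = 96000 / 2048
   = 46.875 Hz

46.875 Hz


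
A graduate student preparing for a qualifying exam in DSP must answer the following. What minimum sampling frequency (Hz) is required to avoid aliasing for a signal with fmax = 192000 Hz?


The Nyquist rate is twice the maximum frequency component.
fs_min = 2 * fmax
      = 2 * 192000
      = 384000 Hz

384000


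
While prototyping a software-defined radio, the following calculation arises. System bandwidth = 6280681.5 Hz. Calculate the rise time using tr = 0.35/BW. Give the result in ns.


Rise time from bandwidth relationship:
tr = 0.35 / BW
   = 0.35 / 6280681.5
   = 5.572643669e-08 s
   = 55.7264 ns

55.7264 ns


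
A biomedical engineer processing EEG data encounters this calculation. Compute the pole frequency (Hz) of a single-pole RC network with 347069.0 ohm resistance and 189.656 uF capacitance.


Cutoff frequency of a first-order RC filter:
fc = 1 / (2 * pi * R * C)
C = 189.656 uF = 0.000189656 F
fc = 1 / (2 * pi * 347069.0 * 0.000189656)
   = 1 / 413.58261946029
   = 0.002418 Hz

0.002418 Hz


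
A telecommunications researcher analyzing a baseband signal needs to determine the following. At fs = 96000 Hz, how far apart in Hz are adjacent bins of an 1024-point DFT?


DFT frequency resolution:
df = fs / N
   = 96000 / 1024
   = 93.75 Hz

93.75 Hz


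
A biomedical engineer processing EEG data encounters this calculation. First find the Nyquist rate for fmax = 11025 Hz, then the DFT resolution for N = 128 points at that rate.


Step 1 — Nyquist sampling rate:
fs = 2 * fmax = 2 * 11025 = 22050 Hz

Step 2 — DFT bin spacing:
df = fs / N = 22050 / 128 = 172.2656 Hz

172.2656 Hz


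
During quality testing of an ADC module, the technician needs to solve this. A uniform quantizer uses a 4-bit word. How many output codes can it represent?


Number of quantization levels = 2^N
= 2^4
= 16

16


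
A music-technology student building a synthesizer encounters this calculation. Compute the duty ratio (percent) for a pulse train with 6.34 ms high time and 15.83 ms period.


Duty cycle as a percentage:
DC = (t_on / T) * 100
   = (6.34 / 15.83) * 100
   = 0.400505 * 100
   = 40.05 %

40.05 %


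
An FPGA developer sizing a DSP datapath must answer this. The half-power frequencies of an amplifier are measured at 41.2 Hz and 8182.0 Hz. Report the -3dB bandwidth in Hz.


Bandwidth is the difference of -3dB frequencies:
BW = f_high - f_low
   = 8182.0 - 41.2
   = 8140.8 Hz

8140.8 Hz


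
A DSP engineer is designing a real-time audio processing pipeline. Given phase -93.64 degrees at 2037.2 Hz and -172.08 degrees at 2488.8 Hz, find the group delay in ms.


Group delay from phase difference:
tau = -d(phi)/d(omega)
d(phi) = -78.44 deg = -1.369036 rad
d(omega) = 2*pi*(2488.8 - 2037.2) = 2837.4865 rad/s
tau = -(-1.369036) / 2837.4865
    = 0.4825 ms

0.4825 ms


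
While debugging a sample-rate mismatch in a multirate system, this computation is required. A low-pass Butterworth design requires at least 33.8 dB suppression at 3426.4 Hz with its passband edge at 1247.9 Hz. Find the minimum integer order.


Butterworth filter order formula:
n = log10(10^(A/10) - 1) / (2 * log10(f_stop/f_pass))
10^(33.8/10) - 1 = 2397.8329
f_stop/f_pass = 3426.4 / 1247.9 = 2.7457
n = 3.8525 -> ceil = 4

4


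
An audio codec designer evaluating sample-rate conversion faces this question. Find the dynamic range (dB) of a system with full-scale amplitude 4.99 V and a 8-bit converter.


Dynamic range from full-scale to LSB:
V_min = V_max / 2^bits = 4.99 / 2^8
DR = 20 * log10(V_max / V_min)
   = 20 * log10(2^8)
   = 20 * 8 * log10(2)
   = 48.16 dB

48.16 dB


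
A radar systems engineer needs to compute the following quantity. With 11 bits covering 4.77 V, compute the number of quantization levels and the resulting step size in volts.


Step 1 — number of quantization levels:
L = 2^N = 2^11 = 2048

Step 2 — LSB step size:
delta = Vfs / L
      = 4.77 / 2048
      = 0.0023291 V

Levels = 2048; step size = 0.0023291 V


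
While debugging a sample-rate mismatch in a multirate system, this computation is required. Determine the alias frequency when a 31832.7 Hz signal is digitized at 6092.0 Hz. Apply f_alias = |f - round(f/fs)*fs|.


Compute the nearest integer multiple of fs to the signal:
n = round(31832.7 / 6092.0) = 5
f_alias = |31832.7 - 5 * 6092.0|
        = |31832.7 - 30460.0|
        = 1372.7 Hz

1372.7


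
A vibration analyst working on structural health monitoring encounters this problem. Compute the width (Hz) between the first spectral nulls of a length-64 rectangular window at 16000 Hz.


Main lobe width for a rectangular window:
Width = 2 * fs / N
      = 2 * 16000 / 64
      = 32000 / 64
      = 500.0 Hz

500.0 Hz


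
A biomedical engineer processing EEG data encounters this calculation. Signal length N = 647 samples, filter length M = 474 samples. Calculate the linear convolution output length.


Linear convolution output length:
L = N + M - 1
  = 647 + 474 - 1
  = 1120 samples

1120


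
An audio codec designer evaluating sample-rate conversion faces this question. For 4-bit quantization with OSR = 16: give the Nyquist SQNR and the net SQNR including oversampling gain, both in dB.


Step 1 — baseline SQNR at Nyquist:
SQNR_base = 6.02*N + 1.76
          = 6.02*4 + 1.76
          = 25.84 dB

Step 2 — oversampling processing gain:
G = 10*log10(OSR) = 10*log10(16) = 12.04 dB

Step 3 — total:
SQNR_total = 25.84 + 12.04 = 37.88 dB

Base SQNR = 25.84 dB; oversampled SQNR = 37.88 dB


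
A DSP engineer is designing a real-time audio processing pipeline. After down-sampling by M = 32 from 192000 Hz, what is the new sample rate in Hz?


Decimation reduces the sample rate:
fs_out = fs_in / M
       = 192000 / 32
       = 6000.0 Hz

6000.0 Hz


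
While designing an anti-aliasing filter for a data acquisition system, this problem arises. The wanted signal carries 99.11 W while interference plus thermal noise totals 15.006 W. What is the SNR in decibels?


SNR in decibels:
SNR = 10 * log10(Ps / Pn)
    = 10 * log10(99.11 / 15.006)
    = 10 * log10(6.6047)
    = 10 * 0.8199
    = 8.2 dB

8.2 dB


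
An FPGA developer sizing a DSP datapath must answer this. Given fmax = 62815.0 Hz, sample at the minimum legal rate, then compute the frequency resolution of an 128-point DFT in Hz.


Step 1 — Nyquist sampling rate:
fs = 2 * fmax = 2 * 62815.0 = 125630.0 Hz

Step 2 — DFT bin spacing:
df = fs / N = 125630.0 / 128 = 981.4844 Hz

981.4844 Hz


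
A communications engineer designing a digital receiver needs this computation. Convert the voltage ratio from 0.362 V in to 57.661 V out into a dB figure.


Voltage gain in dB:
G = 20 * log10(Vout / Vin)
  = 20 * log10(57.661 / 0.362)
  = 20 * log10(159.28453)
  = 20 * 2.202174
  = 44.04 dB

44.04 dB


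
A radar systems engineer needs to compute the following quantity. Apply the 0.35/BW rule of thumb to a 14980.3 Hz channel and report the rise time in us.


Rise time from bandwidth relationship:
tr = 0.35 / BW
   = 0.35 / 14980.3
   = 2.336401808e-05 s
   = 23.364 us

23.364 us


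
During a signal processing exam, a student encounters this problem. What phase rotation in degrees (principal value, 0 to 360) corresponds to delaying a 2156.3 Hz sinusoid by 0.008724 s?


Phase shift from frequency and time delay:
phi = 360 * f * t_delay
    = 360 * 2156.3 * 0.008724
    = 6772.16 degrees
    mod 360 = 292.16 degrees

292.16 degrees


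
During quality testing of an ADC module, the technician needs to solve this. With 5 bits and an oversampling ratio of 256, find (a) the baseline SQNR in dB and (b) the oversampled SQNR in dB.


Step 1 — baseline SQNR at Nyquist:
SQNR_base = 6.02*N + 1.76
          = 6.02*5 + 1.76
          = 31.86 dB

Step 2 — oversampling processing gain:
G = 10*log10(OSR) = 10*log10(256) = 24.08 dB

Step 3 — total:
SQNR_total = 31.86 + 24.08 = 55.94 dB

Base SQNR = 31.86 dB; oversampled SQNR = 55.94 dB


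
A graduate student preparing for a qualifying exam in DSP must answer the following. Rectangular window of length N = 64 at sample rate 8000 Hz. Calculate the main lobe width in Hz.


Main lobe width for a rectangular window:
Width = 2 * fs / N
      = 2 * 8000 / 64
      = 16000 / 64
      = 250.0 Hz

250.0 Hz


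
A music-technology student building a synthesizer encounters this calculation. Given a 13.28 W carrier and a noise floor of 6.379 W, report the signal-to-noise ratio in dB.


SNR in decibels:
SNR = 10 * log10(Ps / Pn)
    = 10 * log10(13.28 / 6.379)
    = 10 * log10(2.0818)
    = 10 * 0.3184
    = 3.18 dB

3.18 dB


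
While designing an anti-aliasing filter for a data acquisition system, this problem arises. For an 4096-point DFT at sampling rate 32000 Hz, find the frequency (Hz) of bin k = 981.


Frequency of DFT bin k:
f_k = k * fs / N
    = 981 * 32000 / 4096
    = 31392000 / 4096
    = 7664.062 Hz

7664.062 Hz


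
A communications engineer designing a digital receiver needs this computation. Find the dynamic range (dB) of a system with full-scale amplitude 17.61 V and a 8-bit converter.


Dynamic range from full-scale to LSB:
V_min = V_max / 2^bits = 17.61 / 2^8
DR = 20 * log10(V_max / V_min)
   = 20 * log10(2^8)
   = 20 * 8 * log10(2)
   = 48.16 dB

48.16 dB


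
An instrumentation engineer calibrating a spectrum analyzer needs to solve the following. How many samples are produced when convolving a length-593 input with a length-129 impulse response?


Linear convolution output length:
L = N + M - 1
  = 593 + 129 - 1
  = 721 samples

721


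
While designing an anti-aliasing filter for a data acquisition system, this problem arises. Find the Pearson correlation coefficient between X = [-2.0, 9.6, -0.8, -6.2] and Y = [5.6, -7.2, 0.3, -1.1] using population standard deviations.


Pearson correlation coefficient (population):
r = cov(X,Y) / (std(X) * std(Y))
Mean X = 0.15, Mean Y = -0.6
Cov(X,Y) = -18.345
Std(X) = 5.812702, Std(Y) = 4.556863
r = -0.6926

-0.6926


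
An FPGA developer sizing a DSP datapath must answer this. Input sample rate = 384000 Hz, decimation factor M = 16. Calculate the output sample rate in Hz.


Decimation reduces the sample rate:
fs_out = fs_in / M
       = 384000 / 16
       = 24000.0 Hz

24000.0 Hz


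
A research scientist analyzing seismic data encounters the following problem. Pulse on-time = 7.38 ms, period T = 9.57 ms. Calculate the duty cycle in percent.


Duty cycle as a percentage:
DC = (t_on / T) * 100
   = (7.38 / 9.57) * 100
   = 0.77116 * 100
   = 77.12 %

77.12 %


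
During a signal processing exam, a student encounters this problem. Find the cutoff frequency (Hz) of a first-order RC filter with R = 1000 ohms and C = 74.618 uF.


Cutoff frequency of a first-order RC filter:
fc = 1 / (2 * pi * R * C)
C = 74.618 uF = 7.4618e-05 F
fc = 1 / (2 * pi * 1000 * 7.4618e-05)
   = 1 / 0.46883872125113
   = 2.13293 Hz

2.13293 Hz


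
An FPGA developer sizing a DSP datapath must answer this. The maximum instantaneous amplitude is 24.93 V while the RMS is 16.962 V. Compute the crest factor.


Crest factor is the ratio of peak to RMS:
CF = V_peak / V_rms
   = 24.93 / 16.962
   = 1.4698

1.4698


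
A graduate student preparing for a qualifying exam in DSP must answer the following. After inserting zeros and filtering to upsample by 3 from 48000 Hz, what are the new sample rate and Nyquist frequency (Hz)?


Step 1 — output sample rate after interpolation by L:
fs_out = L * fs_in = 3 * 48000 = 144000 Hz

Step 2 — Nyquist frequency of the output stream:
f_Nyq = fs_out / 2 = 144000 / 2 = 72000.0 Hz

fs_out = 144000 Hz; f_Nyquist = 72000.0 Hz


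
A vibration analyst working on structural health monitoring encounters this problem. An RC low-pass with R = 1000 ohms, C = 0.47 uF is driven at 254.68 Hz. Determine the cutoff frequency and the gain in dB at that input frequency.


Step 1 — cutoff frequency:
fc = 1 / (2*pi*R*C)
C = 0.47 uF = 4.7e-07 F
fc = 1 / (2*pi*1000*4.7e-07)
   = 338.628 Hz

Step 2 — magnitude at f = 254.68 Hz:
|H(f)| = 1 / sqrt(1 + (f/fc)^2)
f/fc = 254.68 / 338.628 = 0.752094
|H| = 1 / sqrt(1 + 0.565645) = 0.7991961
|H|_dB = 20*log10(0.7991961) = -1.95 dB

fc = 338.628 Hz; |H(254.68 Hz)| = -1.95 dB


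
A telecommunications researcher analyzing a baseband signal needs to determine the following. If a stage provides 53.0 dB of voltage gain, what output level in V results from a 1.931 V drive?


Output voltage from dB gain:
V_out = V_in * 10^(gain_dB / 20)
      = 1.931 * 10^(53.0 / 20)
      = 1.931 * 446.683592
      = 862.546 V

862.546 V


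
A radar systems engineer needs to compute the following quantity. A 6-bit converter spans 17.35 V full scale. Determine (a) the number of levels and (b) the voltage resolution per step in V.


Step 1 — number of quantization levels:
L = 2^N = 2^6 = 64

Step 2 — LSB step size:
delta = Vfs / L
      = 17.35 / 64
      = 0.27109375 V

Levels = 64; step size = 0.27109375 V


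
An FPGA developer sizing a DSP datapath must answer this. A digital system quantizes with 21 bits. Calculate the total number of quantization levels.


Number of quantization levels = 2^N
= 2^21
= 2097152

2097152


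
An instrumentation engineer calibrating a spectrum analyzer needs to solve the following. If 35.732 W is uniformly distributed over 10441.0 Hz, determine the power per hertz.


Power spectral density:
PSD = P / BW
    = 35.732 / 10441.0
    = 0.00342228 W/Hz

0.00342228 W/Hz


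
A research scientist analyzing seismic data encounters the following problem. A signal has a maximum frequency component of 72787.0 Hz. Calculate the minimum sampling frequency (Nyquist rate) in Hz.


The Nyquist rate is twice the maximum frequency component.
fs_min = 2 * fmax
      = 2 * 72787.0
      = 145574.0 Hz

145574.0


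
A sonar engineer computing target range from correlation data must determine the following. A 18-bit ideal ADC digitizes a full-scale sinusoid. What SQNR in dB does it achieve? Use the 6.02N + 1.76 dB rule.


Theoretical SNR for a full-scale sinusoid:
SNR = 6.02 * N + 1.76
    = 6.02 * 18 + 1.76
    = 108.36 + 1.76
    = 110.12 dB

110.12 dB


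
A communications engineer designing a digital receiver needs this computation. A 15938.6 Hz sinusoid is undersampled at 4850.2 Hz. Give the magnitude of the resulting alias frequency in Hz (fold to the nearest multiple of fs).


Compute the nearest integer multiple of fs to the signal:
n = round(15938.6 / 4850.2) = 3
f_alias = |15938.6 - 3 * 4850.2|
        = |15938.6 - 14550.6|
        = 1388.0 Hz

1388.0


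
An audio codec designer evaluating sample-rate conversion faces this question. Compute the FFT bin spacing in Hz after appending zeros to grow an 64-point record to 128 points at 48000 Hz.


Frequency resolution after zero-padding:
N_padded = 64 * 2 = 128
df = fs / N_padded
   = 48000 / 128
   = 375.0 Hz

375.0 Hz


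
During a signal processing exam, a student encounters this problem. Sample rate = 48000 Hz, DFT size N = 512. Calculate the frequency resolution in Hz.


DFT frequency resolution:
df = fs / N
   = 48000 / 512
   = 93.75 Hz

93.75 Hz


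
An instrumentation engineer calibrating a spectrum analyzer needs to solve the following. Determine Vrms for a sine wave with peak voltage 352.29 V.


RMS voltage for a sinusoidal waveform:
V_rms = V_peak / sqrt(2)
      = 352.29 / 1.414214
      = 249.107 V

249.107 V


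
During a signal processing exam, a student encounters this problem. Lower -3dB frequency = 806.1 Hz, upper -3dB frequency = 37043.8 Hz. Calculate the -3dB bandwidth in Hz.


Bandwidth is the difference of -3dB frequencies:
BW = f_high - f_low
   = 37043.8 - 806.1
   = 36237.7 Hz

36237.7 Hz


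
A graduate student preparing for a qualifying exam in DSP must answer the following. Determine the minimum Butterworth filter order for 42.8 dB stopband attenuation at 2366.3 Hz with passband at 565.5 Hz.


Butterworth filter order formula:
n = log10(10^(A/10) - 1) / (2 * log10(f_stop/f_pass))
10^(42.8/10) - 1 = 19053.6072
f_stop/f_pass = 2366.3 / 565.5 = 4.1844
n = 3.4425 -> ceil = 4

4


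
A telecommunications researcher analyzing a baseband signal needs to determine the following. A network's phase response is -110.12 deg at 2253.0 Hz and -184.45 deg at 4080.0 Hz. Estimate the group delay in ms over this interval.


Group delay from phase difference:
tau = -d(phi)/d(omega)
d(phi) = -74.33 deg = -1.297303 rad
d(omega) = 2*pi*(4080.0 - 2253.0) = 11479.3796 rad/s
tau = -(-1.297303) / 11479.3796
    = 0.113 ms

0.113 ms


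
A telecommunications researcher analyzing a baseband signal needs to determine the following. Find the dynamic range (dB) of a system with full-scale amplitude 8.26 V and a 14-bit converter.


Dynamic range from full-scale to LSB:
V_min = V_max / 2^bits = 8.26 / 2^14
DR = 20 * log10(V_max / V_min)
   = 20 * log10(2^14)
   = 20 * 14 * log10(2)
   = 84.29 dB

84.29 dB


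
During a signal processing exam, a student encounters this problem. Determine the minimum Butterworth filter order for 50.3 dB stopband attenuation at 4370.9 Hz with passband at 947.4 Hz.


Butterworth filter order formula:
n = log10(10^(A/10) - 1) / (2 * log10(f_stop/f_pass))
10^(50.3/10) - 1 = 107150.9305
f_stop/f_pass = 4370.9 / 947.4 = 4.6136
n = 3.7874 -> ceil = 4

4


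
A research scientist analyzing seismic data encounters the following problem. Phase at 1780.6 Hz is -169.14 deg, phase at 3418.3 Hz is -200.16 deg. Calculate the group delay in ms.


Group delay from phase difference:
tau = -d(phi)/d(omega)
d(phi) = -31.02 deg = -0.541401 rad
d(omega) = 2*pi*(3418.3 - 1780.6) = 10289.9726 rad/s
tau = -(-0.541401) / 10289.9726
    = 0.0526 ms

0.0526 ms


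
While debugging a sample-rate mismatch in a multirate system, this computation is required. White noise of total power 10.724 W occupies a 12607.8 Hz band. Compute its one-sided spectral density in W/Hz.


Power spectral density:
PSD = P / BW
    = 10.724 / 12607.8
    = 0.00085058 W/Hz

0.00085058 W/Hz


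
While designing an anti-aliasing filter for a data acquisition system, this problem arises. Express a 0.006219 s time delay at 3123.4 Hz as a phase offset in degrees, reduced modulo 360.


Phase shift from frequency and time delay:
phi = 360 * f * t_delay
    = 360 * 3123.4 * 0.006219
    = 6992.79 degrees
    mod 360 = 152.79 degrees

152.79 degrees


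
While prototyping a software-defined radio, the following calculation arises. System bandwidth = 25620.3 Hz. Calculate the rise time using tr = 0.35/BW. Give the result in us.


Rise time from bandwidth relationship:
tr = 0.35 / BW
   = 0.35 / 25620.3
   = 1.366104222e-05 s
   = 13.661 us

13.661 us


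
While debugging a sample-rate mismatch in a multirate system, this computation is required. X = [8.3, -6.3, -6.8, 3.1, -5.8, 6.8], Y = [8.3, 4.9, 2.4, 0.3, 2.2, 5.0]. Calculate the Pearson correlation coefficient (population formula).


Pearson correlation coefficient (population):
r = cov(X,Y) / (std(X) * std(Y))
Mean X = -0.1167, Mean Y = 3.85
Cov(X,Y) = 7.760833
Std(X) = 6.380025, Std(Y) = 2.57083
r = 0.4732

0.4732


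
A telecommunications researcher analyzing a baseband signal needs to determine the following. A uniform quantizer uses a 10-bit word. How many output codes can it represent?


Number of quantization levels = 2^N
= 2^10
= 1024

1024


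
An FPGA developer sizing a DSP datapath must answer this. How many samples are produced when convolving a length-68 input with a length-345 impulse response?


Linear convolution output length:
L = N + M - 1
  = 68 + 345 - 1
  = 412 samples

412


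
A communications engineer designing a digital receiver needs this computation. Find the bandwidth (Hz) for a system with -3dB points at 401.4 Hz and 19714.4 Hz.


Bandwidth is the difference of -3dB frequencies:
BW = f_high - f_low
   = 19714.4 - 401.4
   = 19313.0 Hz

19313.0 Hz


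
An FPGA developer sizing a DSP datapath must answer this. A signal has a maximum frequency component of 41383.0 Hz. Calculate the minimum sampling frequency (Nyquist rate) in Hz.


The Nyquist rate is twice the maximum frequency component.
fs_min = 2 * fmax
      = 2 * 41383.0
      = 82766.0 Hz

82766.0


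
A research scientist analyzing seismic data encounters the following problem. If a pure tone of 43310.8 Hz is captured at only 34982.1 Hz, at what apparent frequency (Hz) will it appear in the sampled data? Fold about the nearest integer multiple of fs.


Compute the nearest integer multiple of fs to the signal:
n = round(43310.8 / 34982.1) = 1
f_alias = |43310.8 - 1 * 34982.1|
        = |43310.8 - 34982.1|
        = 8328.7 Hz

8328.7


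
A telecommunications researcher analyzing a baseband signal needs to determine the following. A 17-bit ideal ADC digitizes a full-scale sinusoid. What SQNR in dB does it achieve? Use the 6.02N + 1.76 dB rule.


Theoretical SNR for a full-scale sinusoid:
SNR = 6.02 * N + 1.76
    = 6.02 * 17 + 1.76
    = 102.34 + 1.76
    = 104.1 dB

104.1 dB


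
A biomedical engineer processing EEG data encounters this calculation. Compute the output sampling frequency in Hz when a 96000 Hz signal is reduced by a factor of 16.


Decimation reduces the sample rate:
fs_out = fs_in / M
       = 96000 / 16
       = 6000.0 Hz

6000.0 Hz


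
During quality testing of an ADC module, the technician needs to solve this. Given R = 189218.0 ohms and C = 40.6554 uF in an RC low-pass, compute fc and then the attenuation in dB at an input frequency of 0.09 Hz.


Step 1 — cutoff frequency:
fc = 1 / (2*pi*R*C)
C = 40.6554 uF = 4.06554e-05 F
fc = 1 / (2*pi*189218.0*4.06554e-05)
   = 0.020689 Hz

Step 2 — magnitude at f = 0.09 Hz:
|H(f)| = 1 / sqrt(1 + (f/fc)^2)
f/fc = 0.09 / 0.020689 = 4.350138
|H| = 1 / sqrt(1 + 18.923701) = 0.2240345
|H|_dB = 20*log10(0.2240345) = -12.99 dB

fc = 0.020689 Hz; |H(0.09 Hz)| = -12.99 dB


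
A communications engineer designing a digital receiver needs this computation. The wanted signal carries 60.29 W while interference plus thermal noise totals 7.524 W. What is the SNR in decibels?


SNR in decibels:
SNR = 10 * log10(Ps / Pn)
    = 10 * log10(60.29 / 7.524)
    = 10 * log10(8.013)
    = 10 * 0.9038
    = 9.04 dB

9.04 dB


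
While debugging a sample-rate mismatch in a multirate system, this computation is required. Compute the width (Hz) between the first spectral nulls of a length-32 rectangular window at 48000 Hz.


Main lobe width for a rectangular window:
Width = 2 * fs / N
      = 2 * 48000 / 32
      = 96000 / 32
      = 3000.0 Hz

3000.0 Hz


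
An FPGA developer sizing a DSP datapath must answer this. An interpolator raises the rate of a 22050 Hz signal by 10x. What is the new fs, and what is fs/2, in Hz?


Step 1 — output sample rate after interpolation by L:
fs_out = L * fs_in = 10 * 22050 = 220500 Hz

Step 2 — Nyquist frequency of the output stream:
f_Nyq = fs_out / 2 = 220500 / 2 = 110250.0 Hz

fs_out = 220500 Hz; f_Nyquist = 110250.0 Hz


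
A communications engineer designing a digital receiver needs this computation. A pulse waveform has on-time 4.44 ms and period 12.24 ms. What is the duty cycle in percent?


Duty cycle as a percentage:
DC = (t_on / T) * 100
   = (4.44 / 12.24) * 100
   = 0.362745 * 100
   = 36.27 %

36.27 %


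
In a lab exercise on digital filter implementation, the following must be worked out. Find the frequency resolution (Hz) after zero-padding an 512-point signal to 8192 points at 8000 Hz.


Frequency resolution after zero-padding:
N_padded = 512 * 16 = 8192
df = fs / N_padded
   = 8000 / 8192
   = 0.9766 Hz

0.9766 Hz


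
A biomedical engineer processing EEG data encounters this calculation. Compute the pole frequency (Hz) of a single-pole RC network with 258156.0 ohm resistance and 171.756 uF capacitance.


Cutoff frequency of a first-order RC filter:
fc = 1 / (2 * pi * R * C)
C = 171.756 uF = 0.000171756 F
fc = 1 / (2 * pi * 258156.0 * 0.000171756)
   = 1 / 278.59544337494
   = 0.003589 Hz

0.003589 Hz


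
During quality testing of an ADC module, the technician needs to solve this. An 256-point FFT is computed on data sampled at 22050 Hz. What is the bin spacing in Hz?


DFT frequency resolution:
df = fs / N
   = 22050 / 256
   = 86.1328 Hz

86.1328 Hz


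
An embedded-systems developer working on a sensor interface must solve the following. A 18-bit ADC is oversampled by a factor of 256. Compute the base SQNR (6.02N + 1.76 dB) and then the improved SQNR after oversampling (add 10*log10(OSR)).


Step 1 — baseline SQNR at Nyquist:
SQNR_base = 6.02*N + 1.76
          = 6.02*18 + 1.76
          = 110.12 dB

Step 2 — oversampling processing gain:
G = 10*log10(OSR) = 10*log10(256) = 24.08 dB

Step 3 — total:
SQNR_total = 110.12 + 24.08 = 134.2 dB

Base SQNR = 110.12 dB; oversampled SQNR = 134.2 dB


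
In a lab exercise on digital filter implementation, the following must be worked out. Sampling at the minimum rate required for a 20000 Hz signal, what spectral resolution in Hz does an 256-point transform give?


Step 1 — Nyquist sampling rate:
fs = 2 * fmax = 2 * 20000 = 40000 Hz

Step 2 — DFT bin spacing:
df = fs / N = 40000 / 256 = 156.25 Hz

156.25 Hz


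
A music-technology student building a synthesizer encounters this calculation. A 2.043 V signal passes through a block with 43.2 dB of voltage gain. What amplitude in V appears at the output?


Output voltage from dB gain:
V_out = V_in * 10^(gain_dB / 20)
      = 2.043 * 10^(43.2 / 20)
      = 2.043 * 144.543977
      = 295.3033 V

295.3033 V


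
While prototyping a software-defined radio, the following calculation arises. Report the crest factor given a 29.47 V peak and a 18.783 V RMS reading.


Crest factor is the ratio of peak to RMS:
CF = V_peak / V_rms
   = 29.47 / 18.783
   = 1.569

1.569


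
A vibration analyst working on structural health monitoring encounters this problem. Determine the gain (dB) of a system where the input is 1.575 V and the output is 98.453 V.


Voltage gain in dB:
G = 20 * log10(Vout / Vin)
  = 20 * log10(98.453 / 1.575)
  = 20 * log10(62.509841)
  = 20 * 1.795948
  = 35.92 dB

35.92 dB


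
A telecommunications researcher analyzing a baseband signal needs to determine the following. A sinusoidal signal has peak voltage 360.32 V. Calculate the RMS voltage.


RMS voltage for a sinusoidal waveform:
V_rms = V_peak / sqrt(2)
      = 360.32 / 1.414214
      = 254.785 V

254.785 V


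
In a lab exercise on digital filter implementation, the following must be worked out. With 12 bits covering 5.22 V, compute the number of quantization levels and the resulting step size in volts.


Step 1 — number of quantization levels:
L = 2^N = 2^12 = 4096

Step 2 — LSB step size:
delta = Vfs / L
      = 5.22 / 4096
      = 0.00127441 V

Levels = 4096; step size = 0.00127441 V


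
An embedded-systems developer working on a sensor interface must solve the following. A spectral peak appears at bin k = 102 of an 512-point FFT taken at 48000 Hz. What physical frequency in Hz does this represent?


Frequency of DFT bin k:
f_k = k * fs / N
    = 102 * 48000 / 512
    = 4896000 / 512
    = 9562.5 Hz

9562.5 Hz


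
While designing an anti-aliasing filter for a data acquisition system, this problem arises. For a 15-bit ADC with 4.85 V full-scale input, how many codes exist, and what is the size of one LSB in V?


Step 1 — number of quantization levels:
L = 2^N = 2^15 = 32768

Step 2 — LSB step size:
delta = Vfs / L
      = 4.85 / 32768
      = 0.00014801 V

Levels = 32768; step size = 0.00014801 V


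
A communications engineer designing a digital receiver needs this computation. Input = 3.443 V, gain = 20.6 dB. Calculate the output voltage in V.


Output voltage from dB gain:
V_out = V_in * 10^(gain_dB / 20)
      = 3.443 * 10^(20.6 / 20)
      = 3.443 * 10.715193
      = 36.8924 V

36.8924 V


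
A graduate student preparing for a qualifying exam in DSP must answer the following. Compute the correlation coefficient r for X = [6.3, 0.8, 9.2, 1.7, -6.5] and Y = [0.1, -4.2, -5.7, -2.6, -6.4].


Pearson correlation coefficient (population):
r = cov(X,Y) / (std(X) * std(Y))
Mean X = 2.3, Mean Y = -3.76
Cov(X,Y) = 5.05
Std(X) = 5.360224, Std(Y) = 2.33118
r = 0.4041

0.4041


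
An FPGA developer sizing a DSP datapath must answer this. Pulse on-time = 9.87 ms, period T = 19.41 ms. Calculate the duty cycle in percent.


Duty cycle as a percentage:
DC = (t_on / T) * 100
   = (9.87 / 19.41) * 100
   = 0.508501 * 100
   = 50.85 %

50.85 %


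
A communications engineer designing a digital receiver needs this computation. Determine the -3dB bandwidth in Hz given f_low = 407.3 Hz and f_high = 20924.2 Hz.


Bandwidth is the difference of -3dB frequencies:
BW = f_high - f_low
   = 20924.2 - 407.3
   = 20516.9 Hz

20516.9 Hz


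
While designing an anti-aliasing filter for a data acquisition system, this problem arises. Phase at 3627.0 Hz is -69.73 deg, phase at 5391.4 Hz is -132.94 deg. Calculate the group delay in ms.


Group delay from phase difference:
tau = -d(phi)/d(omega)
d(phi) = -63.21 deg = -1.103223 rad
d(omega) = 2*pi*(5391.4 - 3627.0) = 11086.0522 rad/s
tau = -(-1.103223) / 11086.0522
    = 0.0995 ms

0.0995 ms


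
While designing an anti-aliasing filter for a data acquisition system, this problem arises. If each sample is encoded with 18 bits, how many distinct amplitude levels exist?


Number of quantization levels = 2^N
= 2^18
= 262144

262144


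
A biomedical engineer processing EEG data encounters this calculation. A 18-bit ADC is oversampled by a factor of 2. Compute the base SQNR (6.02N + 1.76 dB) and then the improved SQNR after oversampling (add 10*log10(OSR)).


Step 1 — baseline SQNR at Nyquist:
SQNR_base = 6.02*N + 1.76
          = 6.02*18 + 1.76
          = 110.12 dB

Step 2 — oversampling processing gain:
G = 10*log10(OSR) = 10*log10(2) = 3.01 dB

Step 3 — total:
SQNR_total = 110.12 + 3.01 = 113.13 dB

Base SQNR = 110.12 dB; oversampled SQNR = 113.13 dB


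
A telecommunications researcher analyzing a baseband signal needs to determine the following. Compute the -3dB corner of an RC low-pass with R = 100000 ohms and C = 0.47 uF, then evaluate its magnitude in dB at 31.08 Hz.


Step 1 — cutoff frequency:
fc = 1 / (2*pi*R*C)
C = 0.47 uF = 4.7e-07 F
fc = 1 / (2*pi*100000*4.7e-07)
   = 3.38628 Hz

Step 2 — magnitude at f = 31.08 Hz:
|H(f)| = 1 / sqrt(1 + (f/fc)^2)
f/fc = 31.08 / 3.38628 = 9.178213
|H| = 1 / sqrt(1 + 84.239594) = 0.1083127
|H|_dB = 20*log10(0.1083127) = -19.31 dB

fc = 3.38628 Hz; |H(31.08 Hz)| = -19.31 dB


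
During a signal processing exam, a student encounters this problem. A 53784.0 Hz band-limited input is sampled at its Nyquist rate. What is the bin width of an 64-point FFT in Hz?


Step 1 — Nyquist sampling rate:
fs = 2 * fmax = 2 * 53784.0 = 107568.0 Hz

Step 2 — DFT bin spacing:
df = fs / N = 107568.0 / 64 = 1680.75 Hz

1680.75 Hz


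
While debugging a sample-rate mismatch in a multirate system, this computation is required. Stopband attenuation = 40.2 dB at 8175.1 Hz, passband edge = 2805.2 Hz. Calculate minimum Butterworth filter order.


Butterworth filter order formula:
n = log10(10^(A/10) - 1) / (2 * log10(f_stop/f_pass))
10^(40.2/10) - 1 = 10470.2855
f_stop/f_pass = 8175.1 / 2805.2 = 2.9143
n = 4.3269 -> ceil = 5

5


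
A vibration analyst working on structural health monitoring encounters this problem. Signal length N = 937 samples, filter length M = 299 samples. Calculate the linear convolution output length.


Linear convolution output length:
L = N + M - 1
  = 937 + 299 - 1
  = 1235 samples

1235


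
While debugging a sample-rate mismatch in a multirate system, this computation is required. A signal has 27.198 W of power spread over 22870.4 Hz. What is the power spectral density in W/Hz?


Power spectral density:
PSD = P / BW
    = 27.198 / 22870.4
    = 0.00118922 W/Hz

0.00118922 W/Hz


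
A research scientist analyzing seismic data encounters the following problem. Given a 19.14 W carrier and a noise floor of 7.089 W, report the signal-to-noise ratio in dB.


SNR in decibels:
SNR = 10 * log10(Ps / Pn)
    = 10 * log10(19.14 / 7.089)
    = 10 * log10(2.7)
    = 10 * 0.4314
    = 4.31 dB

4.31 dB


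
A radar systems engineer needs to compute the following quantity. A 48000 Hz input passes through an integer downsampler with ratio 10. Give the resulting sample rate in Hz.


Decimation reduces the sample rate:
fs_out = fs_in / M
       = 48000 / 10
       = 4800.0 Hz

4800.0 Hz
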